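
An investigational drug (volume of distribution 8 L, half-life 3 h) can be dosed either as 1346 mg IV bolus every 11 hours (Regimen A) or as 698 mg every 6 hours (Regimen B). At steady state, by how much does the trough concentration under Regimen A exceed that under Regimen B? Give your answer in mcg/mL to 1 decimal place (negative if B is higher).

-14.7 mcg/mL

Regimen A: f = (1/2)^(11/3) ≈ 0.0787; Cmin,ss = (1346/8)·f/(1−f) ≈ 14.372 mcg/mL.
Regimen B: f = (1/2)^(6/3) ≈ 0.2500; Cmin,ss = (698/8)·f/(1−f) ≈ 29.083 mcg/mL.
Difference ≈ 14.372 − 29.083 ≈ -14.711 mcg/mL.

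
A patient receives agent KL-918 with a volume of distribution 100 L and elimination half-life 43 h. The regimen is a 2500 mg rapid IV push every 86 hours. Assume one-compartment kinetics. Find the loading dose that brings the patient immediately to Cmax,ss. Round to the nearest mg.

3333 mg

f = (1/2)^(86/43) ≈ 0.250000; accumulation ratio R = 1/(1−f) ≈ 1.33333.
Loading dose to hit Cmax,ss on first dose: D_load = D_maint·R ≈ 2500 × 1.33333 ≈ 3333.32 mg.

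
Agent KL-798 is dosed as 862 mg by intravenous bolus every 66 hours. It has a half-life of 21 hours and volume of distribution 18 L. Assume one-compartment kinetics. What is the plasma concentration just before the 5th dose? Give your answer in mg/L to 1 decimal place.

6.1 mg/L

f = (1/2)^(τ/t½) = (1/2)^(66/21) ≈ 0.1132.
C₀ = D/Vd = 862/18 ≈ 47.889 mg/L.
Before the 5th dose, 4 doses have been given. Superposition: Cmin = C₀·(f + f² + … + f^4).
≈ 47.889 × (0.1132 + 0.0128 + 0.0015 + 0.0002) ≈ 47.889 × 0.1277 ≈ 6.115 mg/L.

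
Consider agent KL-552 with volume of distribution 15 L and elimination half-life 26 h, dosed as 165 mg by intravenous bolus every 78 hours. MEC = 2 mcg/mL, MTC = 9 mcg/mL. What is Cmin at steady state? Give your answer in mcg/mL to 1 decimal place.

The dosing interval is 3 half-lives, so f = 2^(−3) = 0.125.
Accumulation ratio R = 1/(1 − f) = 1/0.875 = 8/7.
Single-dose peak C₀ = D/Vd = 165/15 = 11 mcg/mL.
Steady-state peak Cmax,ss = C₀·R = 11 × 8/7 ≈ 12.571 mcg/mL.
Steady-state trough Cmin,ss = Cmax,ss·f ≈ 12.571 × 0.125 ≈ 1.571 mcg/mL.
Trough 1.6 mcg/mL vs MEC 2 mcg/mL: subtherapeutic.

1.6 mcg/mL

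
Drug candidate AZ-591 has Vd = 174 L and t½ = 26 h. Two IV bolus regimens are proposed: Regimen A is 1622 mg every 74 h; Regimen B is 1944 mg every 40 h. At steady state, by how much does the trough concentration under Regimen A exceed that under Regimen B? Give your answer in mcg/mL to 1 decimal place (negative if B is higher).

Regimen A: f = (1/2)^(74/26) ≈ 0.1391; Cmin,ss = (1622/174)·f/(1−f) ≈ 1.506 mcg/mL.
Regimen B: f = (1/2)^(40/26) ≈ 0.3443; Cmin,ss = (1944/174)·f/(1−f) ≈ 5.866 mcg/mL.
Difference ≈ 1.506 − 5.866 ≈ -4.360 mcg/mL.

-4.4 mcg/mL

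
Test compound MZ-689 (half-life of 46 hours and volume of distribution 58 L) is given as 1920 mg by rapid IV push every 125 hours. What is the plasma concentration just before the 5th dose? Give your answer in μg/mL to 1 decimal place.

5.9 μg/mL

f = (1/2)^(τ/t½) = (1/2)^(125/46) ≈ 0.1520.
C₀ = D/Vd = 1920/58 ≈ 33.103 μg/mL.
Before the 5th dose, 4 doses have been given. Superposition: Cmin = C₀·(f + f² + … + f^4).
≈ 33.103 × (0.1520 + 0.0231 + 0.0035 + 0.0005) ≈ 33.103 × 0.1791 ≈ 5.929 μg/mL.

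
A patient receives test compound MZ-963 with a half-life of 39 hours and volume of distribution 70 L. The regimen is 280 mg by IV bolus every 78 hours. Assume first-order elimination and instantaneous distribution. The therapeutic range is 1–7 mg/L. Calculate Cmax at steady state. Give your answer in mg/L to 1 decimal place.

τ = 78 h = 2 half-lives, so f = (1/2)^2 = 0.25.
Accumulation ratio R = 1/(1 − f) = 1/0.75 = 4/3.
Single-dose peak C₀ = D/Vd = 280/70 = 4 mg/L.
Steady-state peak Cmax,ss = C₀·R = 4 × 4/3 ≈ 5.333 mg/L.
Peak 5.3 mg/L vs MTC 7 mg/L: below toxic threshold.

5.3 mg/L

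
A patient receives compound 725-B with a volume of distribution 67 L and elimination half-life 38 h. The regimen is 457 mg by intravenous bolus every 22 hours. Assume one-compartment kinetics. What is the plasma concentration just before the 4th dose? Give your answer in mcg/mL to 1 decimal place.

f = (1/2)^(τ/t½) = (1/2)^(22/38) ≈ 0.6695.
C₀ = D/Vd = 457/67 ≈ 6.821 mcg/mL.
Before the 4th dose, 3 doses have been given. Superposition: Cmin = C₀·(f + f² + … + f^3).
≈ 6.821 × (0.6695 + 0.4482 + 0.3001) ≈ 6.821 × 1.4178 ≈ 9.671 mcg/mL.

9.7 mcg/mL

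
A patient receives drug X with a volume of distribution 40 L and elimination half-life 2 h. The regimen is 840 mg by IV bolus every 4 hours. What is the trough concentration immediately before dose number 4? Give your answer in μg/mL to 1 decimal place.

f = (1/2)^(τ/t½) = (1/2)^(4/2) ≈ 0.2500.
C₀ = D/Vd = 840/40 ≈ 21.000 μg/mL.
Before the 4th dose, 3 doses have been given. Superposition: Cmin = C₀·(f + f² + … + f^3).
≈ 21.000 × (0.2500 + 0.0625 + 0.0156) ≈ 21.000 × 0.3281 ≈ 6.890 μg/mL.

6.9 μg/mL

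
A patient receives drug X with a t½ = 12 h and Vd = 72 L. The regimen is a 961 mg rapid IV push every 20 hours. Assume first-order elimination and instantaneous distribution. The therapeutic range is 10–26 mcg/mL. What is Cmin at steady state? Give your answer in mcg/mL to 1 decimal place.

6.1 mcg/mL

k = ln2/t½ = ln2/12 ≈ 0.057762 h⁻¹; fraction remaining f = e^(−kτ) = e^(−0.057762×20) ≈ 0.3150.
Single-dose peak C₀ = D/Vd = 961/72 ≈ 13.347 mcg/mL.
Steady-state trough Cmin,ss = C₀·f/(1−f) ≈ 13.347 × 0.3150/0.6850 ≈ 6.138 mcg/mL.
Trough 6.1 mcg/mL vs MEC 10 mcg/mL: subtherapeutic.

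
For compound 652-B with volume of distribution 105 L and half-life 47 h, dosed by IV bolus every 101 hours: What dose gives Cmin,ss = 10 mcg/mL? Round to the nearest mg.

τ/t½ = 101/47 ≈ 2.1489, so f = (1/2)^(101/47) ≈ 0.225479.
Cmin,ss = (D/Vd)·f/(1−f), so D = Cmin,ss·Vd·(1−f)/f.
D = 10 × 105 × (1−f)/f ≈ 10 × 105 × 3.43500 ≈ 3606.75 mg.

3607 mg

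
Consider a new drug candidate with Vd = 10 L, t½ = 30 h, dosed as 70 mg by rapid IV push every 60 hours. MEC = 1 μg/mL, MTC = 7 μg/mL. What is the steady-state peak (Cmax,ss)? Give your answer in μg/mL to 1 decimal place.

9.3 μg/mL

The dosing interval is 2 half-lives, so f = 2^(−2) = 0.25.
At steady state, R = 1/(1 − 0.25) = 4/3.
Single-dose peak C₀ = D/Vd = 70/10 = 7 μg/mL.
Steady-state peak Cmax,ss = C₀·R = 7 × 4/3 ≈ 9.333 μg/mL.
Peak 9.3 μg/mL vs MTC 7 μg/mL: exceeds toxic threshold.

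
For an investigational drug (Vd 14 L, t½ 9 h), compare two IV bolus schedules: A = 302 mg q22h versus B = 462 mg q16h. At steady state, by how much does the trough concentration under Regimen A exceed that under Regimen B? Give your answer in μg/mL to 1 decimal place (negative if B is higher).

Regimen A: f = (1/2)^(22/9) ≈ 0.1837; Cmin,ss = (302/14)·f/(1−f) ≈ 4.854 μg/mL.
Regimen B: f = (1/2)^(16/9) ≈ 0.2916; Cmin,ss = (462/14)·f/(1−f) ≈ 13.584 μg/mL.
Difference ≈ 4.854 − 13.584 ≈ -8.730 μg/mL.

-8.7 μg/mL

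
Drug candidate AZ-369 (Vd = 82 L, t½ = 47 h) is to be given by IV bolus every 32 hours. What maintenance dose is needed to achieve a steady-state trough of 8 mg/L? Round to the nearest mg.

396 mg

τ/t½ = 32/47 ≈ 0.68085, so f = (1/2)^(32/47) ≈ 0.623797.
Cmin,ss = (D/Vd)·f/(1−f), so D = Cmin,ss·Vd·(1−f)/f.
D = 8 × 82 × (1−f)/f ≈ 8 × 82 × 0.60309 ≈ 395.63 mg.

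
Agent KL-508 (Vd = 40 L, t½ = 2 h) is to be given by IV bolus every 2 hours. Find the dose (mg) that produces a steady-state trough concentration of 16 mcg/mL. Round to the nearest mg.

640 mg

τ/t½ = 2/2 ≈ 1, so f = (1/2)^(2/2) ≈ 0.500000.
Cmin,ss = (D/Vd)·f/(1−f), so D = Cmin,ss·Vd·(1−f)/f.
D = 16 × 40 × (1−f)/f ≈ 16 × 40 × 1.00000 ≈ 640.00 mg.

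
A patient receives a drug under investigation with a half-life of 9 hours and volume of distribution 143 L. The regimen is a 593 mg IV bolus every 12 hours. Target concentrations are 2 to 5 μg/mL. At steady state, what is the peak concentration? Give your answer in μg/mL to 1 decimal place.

6.9 μg/mL

Over one 12-h interval, 12/9 ≈ 1.3333 half-lives elapse, leaving f ≈ 0.3969 of each dose.
Accumulation ratio R = 1/(1 − f) ≈ 1/0.6031 ≈ 1.6581.
Single-dose peak C₀ = D/Vd = 593/143 ≈ 4.147 μg/mL.
Cmax,ss = C₀/(1 − f) ≈ 4.147/0.6031 ≈ 6.876 μg/mL.
Peak 6.9 μg/mL vs MTC 5 μg/mL: exceeds toxic threshold.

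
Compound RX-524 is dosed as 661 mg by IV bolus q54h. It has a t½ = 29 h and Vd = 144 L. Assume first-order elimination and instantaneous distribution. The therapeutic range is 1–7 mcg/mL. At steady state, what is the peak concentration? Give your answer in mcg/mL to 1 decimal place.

k = ln2/t½ = ln2/29 ≈ 0.023902 h⁻¹; fraction remaining f = e^(−kτ) = e^(−0.023902×54) ≈ 0.2751.
At steady state, accumulation factor R = 1/(1 − e^(−kτ)) ≈ 1.3795.
Each bolus raises the concentration by D/Vd = 661/144 ≈ 4.590 mcg/mL.
Cmax,ss = C₀/(1 − f) ≈ 4.590/0.7249 ≈ 6.332 mcg/mL.
Peak 6.3 mcg/mL vs MTC 7 mcg/mL: below toxic threshold.

6.3 mcg/mL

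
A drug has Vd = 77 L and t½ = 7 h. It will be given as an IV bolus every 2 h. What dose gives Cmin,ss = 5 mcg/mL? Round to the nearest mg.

τ/t½ = 2/7 ≈ 0.28571, so f = (1/2)^(2/7) ≈ 0.820335.
Cmin,ss = (D/Vd)·f/(1−f), so D = Cmin,ss·Vd·(1−f)/f.
D = 5 × 77 × (1−f)/f ≈ 5 × 77 × 0.21901 ≈ 84.32 mg.

84 mg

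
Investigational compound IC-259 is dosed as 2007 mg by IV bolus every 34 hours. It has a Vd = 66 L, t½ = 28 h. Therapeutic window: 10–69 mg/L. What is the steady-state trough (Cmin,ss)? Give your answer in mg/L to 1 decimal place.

Over one 34-h interval, 34/28 ≈ 1.2143 half-lives elapse, leaving f ≈ 0.4310 of each dose.
Each bolus raises the concentration by D/Vd = 2007/66 ≈ 30.409 mg/L.
Steady-state trough Cmin,ss = C₀·f/(1−f) ≈ 30.409 × 0.4310/0.5690 ≈ 23.034 mg/L.
Trough 23.0 mg/L vs MEC 10 mg/L: adequate.

23.0 mg/L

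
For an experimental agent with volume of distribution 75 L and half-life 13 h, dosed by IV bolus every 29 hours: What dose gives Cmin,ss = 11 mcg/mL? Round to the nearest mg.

3047 mg

τ/t½ = 29/13 ≈ 2.2308, so f = (1/2)^(29/13) ≈ 0.213045.
Cmin,ss = (D/Vd)·f/(1−f), so D = Cmin,ss·Vd·(1−f)/f.
D = 11 × 75 × (1−f)/f ≈ 11 × 75 × 3.69384 ≈ 3047.42 mg.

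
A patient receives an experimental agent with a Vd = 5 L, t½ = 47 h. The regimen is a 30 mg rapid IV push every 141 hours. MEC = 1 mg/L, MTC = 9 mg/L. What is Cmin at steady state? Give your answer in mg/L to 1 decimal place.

0.9 mg/L

τ = 141 h = 3 half-lives, so f = (1/2)^3 = 0.125.
Accumulation ratio R = 1/(1 − f) = 1/0.875 = 8/7.
Single-dose peak C₀ = D/Vd = 30/5 = 6 mg/L.
Steady-state peak Cmax,ss = C₀·R = 6 × 8/7 ≈ 6.857 mg/L.
Steady-state trough Cmin,ss = Cmax,ss·f ≈ 6.857 × 0.125 ≈ 0.857 mg/L.
Trough 0.9 mg/L vs MEC 1 mg/L: subtherapeutic.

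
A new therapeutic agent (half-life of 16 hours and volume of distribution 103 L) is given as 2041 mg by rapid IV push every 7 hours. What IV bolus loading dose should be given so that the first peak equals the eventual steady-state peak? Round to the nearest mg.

7802 mg

f = (1/2)^(7/16) ≈ 0.738413; accumulation ratio R = 1/(1−f) ≈ 3.82282.
Loading dose to hit Cmax,ss on first dose: D_load = D_maint·R ≈ 2041 × 3.82282 ≈ 7802.38 mg.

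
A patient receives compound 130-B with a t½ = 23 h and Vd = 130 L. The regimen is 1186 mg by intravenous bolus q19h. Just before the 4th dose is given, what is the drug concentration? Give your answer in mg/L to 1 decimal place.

f = (1/2)^(τ/t½) = (1/2)^(19/23) ≈ 0.5641.
C₀ = D/Vd = 1186/130 ≈ 9.123 mg/L.
Before the 4th dose, 3 doses have been given. Superposition: Cmin = C₀·(f + f² + … + f^3).
≈ 9.123 × (0.5641 + 0.3182 + 0.1795) ≈ 9.123 × 1.0618 ≈ 9.687 mg/L.

9.7 mg/L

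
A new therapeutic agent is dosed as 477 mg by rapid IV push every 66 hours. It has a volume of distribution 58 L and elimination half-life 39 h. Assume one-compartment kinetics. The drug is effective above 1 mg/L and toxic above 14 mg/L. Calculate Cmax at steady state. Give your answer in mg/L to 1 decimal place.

11.9 mg/L

Over one 66-h interval, 66/39 ≈ 1.6923 half-lives elapse, leaving f ≈ 0.3094 of each dose.
At steady state, accumulation factor R = 1/(1 − e^(−kτ)) ≈ 1.4480.
Each bolus raises the concentration by D/Vd = 477/58 ≈ 8.224 mg/L.
Steady-state peak Cmax,ss = C₀·R ≈ 8.224 × 1.4480 ≈ 11.908 mg/L.
Peak 11.9 mg/L vs MTC 14 mg/L: below toxic threshold.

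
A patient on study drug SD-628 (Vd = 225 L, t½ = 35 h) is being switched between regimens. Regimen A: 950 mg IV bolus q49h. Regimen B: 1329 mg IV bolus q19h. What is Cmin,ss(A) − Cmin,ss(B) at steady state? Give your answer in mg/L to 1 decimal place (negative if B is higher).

Regimen A: f = (1/2)^(49/35) ≈ 0.3789; Cmin,ss = (950/225)·f/(1−f) ≈ 2.576 mg/L.
Regimen B: f = (1/2)^(19/35) ≈ 0.6864; Cmin,ss = (1329/225)·f/(1−f) ≈ 12.928 mg/L.
Difference ≈ 2.576 − 12.928 ≈ -10.352 mg/L.

-10.4 mg/L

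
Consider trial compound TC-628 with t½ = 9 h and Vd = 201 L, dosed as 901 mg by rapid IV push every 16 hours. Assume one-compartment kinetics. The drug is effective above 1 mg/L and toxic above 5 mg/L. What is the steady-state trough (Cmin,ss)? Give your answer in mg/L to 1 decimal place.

1.8 mg/L

τ/t½ = 16/9 ≈ 1.7778, so fraction remaining f = (1/2)^(16/9) ≈ 0.2916.
At steady state, accumulation factor R = 1/(1 − e^(−kτ)) ≈ 1.4116.
Single-dose peak C₀ = D/Vd = 901/201 ≈ 4.483 mg/L.
Cmax,ss = C₀/(1 − f) ≈ 4.483/0.7084 ≈ 6.328 mg/L.
Steady-state trough Cmin,ss = Cmax,ss·f ≈ 6.328 × 0.2916 ≈ 1.845 mg/L.
Trough 1.8 mg/L vs MEC 1 mg/L: adequate.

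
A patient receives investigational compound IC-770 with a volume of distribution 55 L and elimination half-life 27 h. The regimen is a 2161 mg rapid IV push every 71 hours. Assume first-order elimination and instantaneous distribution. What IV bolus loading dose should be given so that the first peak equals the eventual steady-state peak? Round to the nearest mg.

f = (1/2)^(71/27) ≈ 0.161586; accumulation ratio R = 1/(1−f) ≈ 1.19273.
Loading dose to hit Cmax,ss on first dose: D_load = D_maint·R ≈ 2161 × 1.19273 ≈ 2577.49 mg.

2577 mg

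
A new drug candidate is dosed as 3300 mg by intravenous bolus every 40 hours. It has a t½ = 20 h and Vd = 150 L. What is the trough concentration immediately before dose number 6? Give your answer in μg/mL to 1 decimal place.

f = (1/2)^(τ/t½) = (1/2)^(40/20) ≈ 0.2500.
C₀ = D/Vd = 3300/150 ≈ 22.000 μg/mL.
Before the 6th dose, 5 doses have been given. Superposition: Cmin = C₀·(f + f² + … + f^5).
≈ 22.000 × (0.2500 + 0.0625 + 0.0156 + 0.0039 + 0.0010) ≈ 22.000 × 0.3330 ≈ 7.326 μg/mL.

7.3 μg/mL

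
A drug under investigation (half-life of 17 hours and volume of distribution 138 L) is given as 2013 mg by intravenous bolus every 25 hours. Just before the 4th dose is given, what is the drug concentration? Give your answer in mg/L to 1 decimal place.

f = (1/2)^(τ/t½) = (1/2)^(25/17) ≈ 0.3608.
C₀ = D/Vd = 2013/138 ≈ 14.587 mg/L.
Before the 4th dose, 3 doses have been given. Superposition: Cmin = C₀·(f + f² + … + f^3).
≈ 14.587 × (0.3608 + 0.1302 + 0.0470) ≈ 14.587 × 0.5380 ≈ 7.848 mg/L.

7.8 mg/L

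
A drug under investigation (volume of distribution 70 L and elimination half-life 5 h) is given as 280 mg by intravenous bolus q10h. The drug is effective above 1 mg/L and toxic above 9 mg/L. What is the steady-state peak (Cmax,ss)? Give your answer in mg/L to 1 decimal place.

5.3 mg/L

The dosing interval is 2 half-lives, so f = 2^(−2) = 0.25.
At steady state, R = 1/(1 − 0.25) = 4/3.
Single-dose peak C₀ = D/Vd = 280/70 = 4 mg/L.
Steady-state peak Cmax,ss = C₀·R = 4 × 4/3 ≈ 5.333 mg/L.
Peak 5.3 mg/L vs MTC 9 mg/L: below toxic threshold.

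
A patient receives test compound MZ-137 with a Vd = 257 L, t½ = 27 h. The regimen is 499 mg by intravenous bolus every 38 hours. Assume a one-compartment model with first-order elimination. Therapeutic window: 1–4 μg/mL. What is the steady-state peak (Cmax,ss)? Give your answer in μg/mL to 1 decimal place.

Over one 38-h interval, 38/27 ≈ 1.4074 half-lives elapse, leaving f ≈ 0.3770 of each dose.
At steady state, accumulation factor R = 1/(1 − e^(−kτ)) ≈ 1.6051.
Single-dose peak C₀ = D/Vd = 499/257 ≈ 1.942 μg/mL.
Cmax,ss = C₀/(1 − f) ≈ 1.942/0.6230 ≈ 3.117 μg/mL.
Peak 3.1 μg/mL vs MTC 4 μg/mL: below toxic threshold.

3.1 μg/mL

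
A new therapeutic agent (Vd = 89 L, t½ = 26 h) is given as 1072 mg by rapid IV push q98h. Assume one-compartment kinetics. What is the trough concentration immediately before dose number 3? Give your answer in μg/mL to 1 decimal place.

0.9 μg/mL

f = (1/2)^(τ/t½) = (1/2)^(98/26) ≈ 0.0733.
C₀ = D/Vd = 1072/89 ≈ 12.045 μg/mL.
Before the 3rd dose, 2 doses have been given. Superposition: Cmin = C₀·(f + f²).
≈ 12.045 × (0.0733 + 0.0054) ≈ 12.045 × 0.0787 ≈ 0.948 μg/mL.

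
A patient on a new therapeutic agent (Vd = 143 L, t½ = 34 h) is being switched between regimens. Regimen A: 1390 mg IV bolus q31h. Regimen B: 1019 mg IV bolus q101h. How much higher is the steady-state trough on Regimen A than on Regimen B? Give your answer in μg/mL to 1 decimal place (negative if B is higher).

10.0 μg/mL

Regimen A: f = (1/2)^(31/34) ≈ 0.5315; Cmin,ss = (1390/143)·f/(1−f) ≈ 11.027 μg/mL.
Regimen B: f = (1/2)^(101/34) ≈ 0.1276; Cmin,ss = (1019/143)·f/(1−f) ≈ 1.042 μg/mL.
Difference ≈ 11.027 − 1.042 ≈ 9.985 μg/mL.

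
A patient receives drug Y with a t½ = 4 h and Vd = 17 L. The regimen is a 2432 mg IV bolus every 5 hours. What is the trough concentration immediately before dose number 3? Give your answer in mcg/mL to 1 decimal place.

85.4 mcg/mL

f = (1/2)^(τ/t½) = (1/2)^(5/4) ≈ 0.4204.
C₀ = D/Vd = 2432/17 ≈ 143.059 mcg/mL.
Before the 3rd dose, 2 doses have been given. Superposition: Cmin = C₀·(f + f²).
≈ 143.059 × (0.4204 + 0.1767) ≈ 143.059 × 0.5971 ≈ 85.421 mcg/mL.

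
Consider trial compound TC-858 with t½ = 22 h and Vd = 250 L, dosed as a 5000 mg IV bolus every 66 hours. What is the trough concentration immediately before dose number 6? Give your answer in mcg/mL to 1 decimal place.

f = (1/2)^(τ/t½) = (1/2)^(66/22) ≈ 0.1250.
C₀ = D/Vd = 5000/250 ≈ 20.000 mcg/mL.
Before the 6th dose, 5 doses have been given. Superposition: Cmin = C₀·(f + f² + … + f^5).
≈ 20.000 × (0.1250 + 0.0156 + 0.0020 + 0.0002 + 0.0000) ≈ 20.000 × 0.1428 ≈ 2.856 mcg/mL.

2.9 mcg/mL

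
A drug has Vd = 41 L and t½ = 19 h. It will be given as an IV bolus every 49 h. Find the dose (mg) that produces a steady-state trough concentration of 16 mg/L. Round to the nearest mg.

τ/t½ = 49/19 ≈ 2.5789, so f = (1/2)^(49/19) ≈ 0.167363.
Cmin,ss = (D/Vd)·f/(1−f), so D = Cmin,ss·Vd·(1−f)/f.
D = 16 × 41 × (1−f)/f ≈ 16 × 41 × 4.97504 ≈ 3263.63 mg.

3264 mg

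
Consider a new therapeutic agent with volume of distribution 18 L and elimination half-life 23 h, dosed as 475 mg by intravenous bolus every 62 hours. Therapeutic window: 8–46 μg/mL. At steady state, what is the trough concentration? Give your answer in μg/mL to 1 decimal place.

k = ln2/t½ = ln2/23 ≈ 0.030137 h⁻¹; fraction remaining f = e^(−kτ) = e^(−0.030137×62) ≈ 0.1544.
Each bolus raises the concentration by D/Vd = 475/18 ≈ 26.389 μg/mL.
Steady-state trough Cmin,ss = C₀·f/(1−f) ≈ 26.389 × 0.1544/0.8456 ≈ 4.818 μg/mL.
Trough 4.8 μg/mL vs MEC 8 μg/mL: subtherapeutic.

4.8 μg/mL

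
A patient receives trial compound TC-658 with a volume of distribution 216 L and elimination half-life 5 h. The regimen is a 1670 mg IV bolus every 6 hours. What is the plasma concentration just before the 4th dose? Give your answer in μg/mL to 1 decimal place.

5.5 μg/mL

f = (1/2)^(τ/t½) = (1/2)^(6/5) ≈ 0.4353.
C₀ = D/Vd = 1670/216 ≈ 7.731 μg/mL.
Before the 4th dose, 3 doses have been given. Superposition: Cmin = C₀·(f + f² + … + f^3).
≈ 7.731 × (0.4353 + 0.1895 + 0.0825) ≈ 7.731 × 0.7073 ≈ 5.468 μg/mL.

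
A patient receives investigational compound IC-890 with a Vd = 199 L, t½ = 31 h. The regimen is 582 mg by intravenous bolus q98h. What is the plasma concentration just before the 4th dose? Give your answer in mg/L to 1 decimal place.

f = (1/2)^(τ/t½) = (1/2)^(98/31) ≈ 0.1118.
C₀ = D/Vd = 582/199 ≈ 2.925 mg/L.
Before the 4th dose, 3 doses have been given. Superposition: Cmin = C₀·(f + f² + … + f^3).
≈ 2.925 × (0.1118 + 0.0125 + 0.0014) ≈ 2.925 × 0.1257 ≈ 0.368 mg/L.

0.4 mg/L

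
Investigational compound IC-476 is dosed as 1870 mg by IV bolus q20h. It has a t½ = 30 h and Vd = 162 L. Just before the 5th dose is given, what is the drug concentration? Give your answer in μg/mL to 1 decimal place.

f = (1/2)^(τ/t½) = (1/2)^(20/30) ≈ 0.6300.
C₀ = D/Vd = 1870/162 ≈ 11.543 μg/mL.
Before the 5th dose, 4 doses have been given. Superposition: Cmin = C₀·(f + f² + … + f^4).
≈ 11.543 × (0.6300 + 0.3969 + 0.2500 + 0.1575) ≈ 11.543 × 1.4344 ≈ 16.557 μg/mL.

16.6 μg/mL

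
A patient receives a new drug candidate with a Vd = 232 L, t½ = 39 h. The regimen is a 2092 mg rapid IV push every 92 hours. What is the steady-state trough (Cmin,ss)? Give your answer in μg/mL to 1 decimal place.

2.2 μg/mL

τ/t½ = 92/39 ≈ 2.359, so fraction remaining f = (1/2)^(92/39) ≈ 0.1949.
Accumulation ratio R = 1/(1 − f) ≈ 1/0.8051 ≈ 1.2421.
Each bolus raises the concentration by D/Vd = 2092/232 ≈ 9.017 μg/mL.
Cmax,ss = C₀/(1 − f) ≈ 9.017/0.8051 ≈ 11.200 μg/mL.
Steady-state trough Cmin,ss = Cmax,ss·f ≈ 11.200 × 0.1949 ≈ 2.183 μg/mL.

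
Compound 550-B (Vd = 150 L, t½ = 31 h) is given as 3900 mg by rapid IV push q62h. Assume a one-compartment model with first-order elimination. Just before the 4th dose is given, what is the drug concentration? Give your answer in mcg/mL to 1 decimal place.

f = (1/2)^(τ/t½) = (1/2)^(62/31) ≈ 0.2500.
C₀ = D/Vd = 3900/150 ≈ 26.000 mcg/mL.
Before the 4th dose, 3 doses have been given. Superposition: Cmin = C₀·(f + f² + … + f^3).
≈ 26.000 × (0.2500 + 0.0625 + 0.0156) ≈ 26.000 × 0.3281 ≈ 8.531 mcg/mL.

8.5 mcg/mL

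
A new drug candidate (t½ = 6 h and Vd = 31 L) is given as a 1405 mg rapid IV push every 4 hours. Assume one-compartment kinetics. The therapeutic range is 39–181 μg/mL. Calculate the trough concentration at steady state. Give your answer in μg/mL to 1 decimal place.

77.2 μg/mL

Over one 4-h interval, 4/6 ≈ 0.66667 half-lives elapse, leaving f ≈ 0.6300 of each dose.
Accumulation ratio R = 1/(1 − f) ≈ 1/0.3700 ≈ 2.7027.
Each bolus raises the concentration by D/Vd = 1405/31 ≈ 45.323 μg/mL.
Steady-state peak Cmax,ss = C₀·R ≈ 45.323 × 2.7027 ≈ 122.494 μg/mL.
Steady-state trough Cmin,ss = Cmax,ss·f ≈ 122.494 × 0.6300 ≈ 77.171 μg/mL.
Trough 77.2 μg/mL vs MEC 39 μg/mL: adequate.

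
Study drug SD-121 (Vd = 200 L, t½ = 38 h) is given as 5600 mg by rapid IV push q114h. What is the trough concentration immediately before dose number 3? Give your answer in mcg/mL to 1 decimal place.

3.9 mcg/mL

f = (1/2)^(τ/t½) = (1/2)^(114/38) ≈ 0.1250.
C₀ = D/Vd = 5600/200 ≈ 28.000 mcg/mL.
Before the 3rd dose, 2 doses have been given. Superposition: Cmin = C₀·(f + f²).
≈ 28.000 × (0.1250 + 0.0156) ≈ 28.000 × 0.1406 ≈ 3.937 mcg/mL.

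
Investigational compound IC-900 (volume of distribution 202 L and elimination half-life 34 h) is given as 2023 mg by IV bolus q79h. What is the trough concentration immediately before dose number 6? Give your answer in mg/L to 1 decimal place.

2.5 mg/L

f = (1/2)^(τ/t½) = (1/2)^(79/34) ≈ 0.1998.
C₀ = D/Vd = 2023/202 ≈ 10.015 mg/L.
Before the 6th dose, 5 doses have been given. Superposition: Cmin = C₀·(f + f² + … + f^5).
≈ 10.015 × (0.1998 + 0.0399 + 0.0080 + 0.0016 + 0.0003) ≈ 10.015 × 0.2496 ≈ 2.500 mg/L.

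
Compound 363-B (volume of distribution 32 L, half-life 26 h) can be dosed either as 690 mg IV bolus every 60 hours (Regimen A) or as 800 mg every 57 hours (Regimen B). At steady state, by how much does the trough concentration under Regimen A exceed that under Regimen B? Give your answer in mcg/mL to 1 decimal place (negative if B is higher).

-1.5 mcg/mL

Regimen A: f = (1/2)^(60/26) ≈ 0.2020; Cmin,ss = (690/32)·f/(1−f) ≈ 5.458 mcg/mL.
Regimen B: f = (1/2)^(57/26) ≈ 0.2188; Cmin,ss = (800/32)·f/(1−f) ≈ 7.002 mcg/mL.
Difference ≈ 5.458 − 7.002 ≈ -1.544 mcg/mL.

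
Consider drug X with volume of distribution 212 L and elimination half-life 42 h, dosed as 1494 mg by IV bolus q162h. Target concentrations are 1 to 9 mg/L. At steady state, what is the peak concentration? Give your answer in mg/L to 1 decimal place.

k = ln2/t½ = ln2/42 ≈ 0.016504 h⁻¹; fraction remaining f = e^(−kτ) = e^(−0.016504×162) ≈ 0.0690.
At steady state, accumulation factor R = 1/(1 − e^(−kτ)) ≈ 1.0741.
Single-dose peak C₀ = D/Vd = 1494/212 ≈ 7.047 mg/L.
Steady-state peak Cmax,ss = C₀·R ≈ 7.047 × 1.0741 ≈ 7.569 mg/L.
Peak 7.6 mg/L vs MTC 9 mg/L: below toxic threshold.

7.6 mg/L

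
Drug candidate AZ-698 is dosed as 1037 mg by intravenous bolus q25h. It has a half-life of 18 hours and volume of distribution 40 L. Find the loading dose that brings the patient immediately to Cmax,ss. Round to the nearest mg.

1678 mg

f = (1/2)^(25/18) ≈ 0.381859; accumulation ratio R = 1/(1−f) ≈ 1.61775.
Loading dose to hit Cmax,ss on first dose: D_load = D_maint·R ≈ 1037 × 1.61775 ≈ 1677.61 mg.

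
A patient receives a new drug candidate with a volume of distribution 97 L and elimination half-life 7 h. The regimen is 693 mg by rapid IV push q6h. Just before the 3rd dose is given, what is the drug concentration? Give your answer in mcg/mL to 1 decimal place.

6.1 mcg/mL

f = (1/2)^(τ/t½) = (1/2)^(6/7) ≈ 0.5520.
C₀ = D/Vd = 693/97 ≈ 7.144 mcg/mL.
Before the 3rd dose, 2 doses have been given. Superposition: Cmin = C₀·(f + f²).
≈ 7.144 × (0.5520 + 0.3047) ≈ 7.144 × 0.8567 ≈ 6.120 mcg/mL.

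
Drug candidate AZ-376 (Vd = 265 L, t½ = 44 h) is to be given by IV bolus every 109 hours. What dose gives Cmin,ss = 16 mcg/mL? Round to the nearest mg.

19370 mg

τ/t½ = 109/44 ≈ 2.4773, so f = (1/2)^(109/44) ≈ 0.179584.
Cmin,ss = (D/Vd)·f/(1−f), so D = Cmin,ss·Vd·(1−f)/f.
D = 16 × 265 × (1−f)/f ≈ 16 × 265 × 4.56842 ≈ 19370.10 mg.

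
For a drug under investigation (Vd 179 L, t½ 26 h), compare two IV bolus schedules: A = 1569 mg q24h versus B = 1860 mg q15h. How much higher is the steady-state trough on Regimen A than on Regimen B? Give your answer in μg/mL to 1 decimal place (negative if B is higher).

-11.4 μg/mL

Regimen A: f = (1/2)^(24/26) ≈ 0.5274; Cmin,ss = (1569/179)·f/(1−f) ≈ 9.782 μg/mL.
Regimen B: f = (1/2)^(15/26) ≈ 0.6704; Cmin,ss = (1860/179)·f/(1−f) ≈ 21.135 μg/mL.
Difference ≈ 9.782 − 21.135 ≈ -11.353 μg/mL.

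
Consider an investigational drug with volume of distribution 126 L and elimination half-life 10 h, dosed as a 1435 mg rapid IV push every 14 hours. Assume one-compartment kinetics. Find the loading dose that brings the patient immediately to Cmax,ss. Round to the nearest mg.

2311 mg

f = (1/2)^(14/10) ≈ 0.378929; accumulation ratio R = 1/(1−f) ≈ 1.61012.
Loading dose to hit Cmax,ss on first dose: D_load = D_maint·R ≈ 1435 × 1.61012 ≈ 2310.52 mg.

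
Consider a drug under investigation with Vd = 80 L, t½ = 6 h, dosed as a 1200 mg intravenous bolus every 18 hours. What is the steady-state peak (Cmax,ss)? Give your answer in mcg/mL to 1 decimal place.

17.1 mcg/mL

The dosing interval is 3 half-lives, so f = 2^(−3) = 0.125.
Accumulation ratio R = 1/(1 − f) = 1/0.875 = 8/7.
Single-dose peak C₀ = D/Vd = 1200/80 = 15 mcg/mL.
Steady-state peak Cmax,ss = C₀·R = 15 × 8/7 ≈ 17.143 mcg/mL.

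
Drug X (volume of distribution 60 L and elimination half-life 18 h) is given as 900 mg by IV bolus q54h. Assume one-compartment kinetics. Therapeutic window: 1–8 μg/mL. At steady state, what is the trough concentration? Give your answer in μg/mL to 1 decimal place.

τ = 54 h = 3 half-lives, so f = (1/2)^3 = 0.125.
Accumulation ratio R = 1/(1 − f) = 1/0.875 = 8/7.
Single-dose peak C₀ = D/Vd = 900/60 = 15 μg/mL.
Steady-state peak Cmax,ss = C₀·R = 15 × 8/7 ≈ 17.143 μg/mL.
Steady-state trough Cmin,ss = Cmax,ss·f ≈ 17.143 × 0.125 ≈ 2.143 μg/mL.
Trough 2.1 μg/mL vs MEC 1 μg/mL: adequate.

2.1 μg/mL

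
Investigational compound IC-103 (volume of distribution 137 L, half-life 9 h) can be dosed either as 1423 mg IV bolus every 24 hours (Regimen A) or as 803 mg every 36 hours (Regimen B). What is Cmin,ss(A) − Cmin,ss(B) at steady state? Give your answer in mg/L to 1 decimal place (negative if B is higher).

1.6 mg/L

Regimen A: f = (1/2)^(24/9) ≈ 0.1575; Cmin,ss = (1423/137)·f/(1−f) ≈ 1.942 mg/L.
Regimen B: f = (1/2)^(36/9) ≈ 0.0625; Cmin,ss = (803/137)·f/(1−f) ≈ 0.391 mg/L.
Difference ≈ 1.942 − 0.391 ≈ 1.551 mg/L.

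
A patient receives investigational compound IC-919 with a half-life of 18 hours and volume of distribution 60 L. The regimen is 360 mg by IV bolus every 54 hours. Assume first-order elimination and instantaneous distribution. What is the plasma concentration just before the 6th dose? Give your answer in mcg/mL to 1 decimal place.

0.9 mcg/mL

f = (1/2)^(τ/t½) = (1/2)^(54/18) ≈ 0.1250.
C₀ = D/Vd = 360/60 ≈ 6.000 mcg/mL.
Before the 6th dose, 5 doses have been given. Superposition: Cmin = C₀·(f + f² + … + f^5).
≈ 6.000 × (0.1250 + 0.0156 + 0.0020 + 0.0002 + 0.0000) ≈ 6.000 × 0.1428 ≈ 0.857 mcg/mL.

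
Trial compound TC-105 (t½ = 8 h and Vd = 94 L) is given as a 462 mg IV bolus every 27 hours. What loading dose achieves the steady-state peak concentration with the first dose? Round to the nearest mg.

f = (1/2)^(27/8) ≈ 0.096388; accumulation ratio R = 1/(1−f) ≈ 1.10667.
Loading dose to hit Cmax,ss on first dose: D_load = D_maint·R ≈ 462 × 1.10667 ≈ 511.28 mg.

511 mg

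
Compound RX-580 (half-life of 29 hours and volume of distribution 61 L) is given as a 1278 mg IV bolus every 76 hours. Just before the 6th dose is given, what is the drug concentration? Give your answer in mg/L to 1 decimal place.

4.1 mg/L

f = (1/2)^(τ/t½) = (1/2)^(76/29) ≈ 0.1626.
C₀ = D/Vd = 1278/61 ≈ 20.951 mg/L.
Before the 6th dose, 5 doses have been given. Superposition: Cmin = C₀·(f + f² + … + f^5).
≈ 20.951 × (0.1626 + 0.0264 + 0.0043 + 0.0007 + 0.0001) ≈ 20.951 × 0.1941 ≈ 4.067 mg/L.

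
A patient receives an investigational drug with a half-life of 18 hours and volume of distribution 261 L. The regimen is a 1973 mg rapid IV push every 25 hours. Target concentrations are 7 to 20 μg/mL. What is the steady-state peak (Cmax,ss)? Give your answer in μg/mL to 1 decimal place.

Over one 25-h interval, 25/18 ≈ 1.3889 half-lives elapse, leaving f ≈ 0.3819 of each dose.
Accumulation ratio R = 1/(1 − f) ≈ 1/0.6181 ≈ 1.6179.
Single-dose peak C₀ = D/Vd = 1973/261 ≈ 7.559 μg/mL.
Steady-state peak Cmax,ss = C₀·R ≈ 7.559 × 1.6179 ≈ 12.230 μg/mL.
Peak 12.2 μg/mL vs MTC 20 μg/mL: below toxic threshold.

12.2 μg/mL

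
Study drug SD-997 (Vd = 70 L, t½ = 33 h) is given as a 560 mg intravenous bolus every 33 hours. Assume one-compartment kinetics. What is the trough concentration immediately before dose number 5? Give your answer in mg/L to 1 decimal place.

f = (1/2)^(τ/t½) = (1/2)^(33/33) ≈ 0.5000.
C₀ = D/Vd = 560/70 ≈ 8.000 mg/L.
Before the 5th dose, 4 doses have been given. Superposition: Cmin = C₀·(f + f² + … + f^4).
≈ 8.000 × (0.5000 + 0.2500 + 0.1250 + 0.0625) ≈ 8.000 × 0.9375 ≈ 7.500 mg/L.

7.5 mg/L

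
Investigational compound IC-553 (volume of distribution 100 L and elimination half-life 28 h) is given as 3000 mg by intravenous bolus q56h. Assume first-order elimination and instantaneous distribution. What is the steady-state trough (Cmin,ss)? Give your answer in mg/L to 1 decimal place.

10.0 mg/L

The dosing interval is 2 half-lives, so f = 2^(−2) = 0.25.
Accumulation ratio R = 1/(1 − f) = 1/0.75 = 4/3.
Single-dose peak C₀ = D/Vd = 3000/100 = 30 mg/L.
Steady-state peak Cmax,ss = C₀·R = 30 × 4/3 ≈ 40.000 mg/L.
Steady-state trough Cmin,ss = Cmax,ss·f ≈ 40.000 × 0.25 ≈ 10.000 mg/L.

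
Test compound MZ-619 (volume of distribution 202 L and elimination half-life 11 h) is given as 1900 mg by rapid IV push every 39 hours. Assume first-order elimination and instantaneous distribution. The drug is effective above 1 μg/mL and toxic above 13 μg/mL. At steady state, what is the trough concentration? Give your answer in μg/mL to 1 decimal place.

k = ln2/t½ = ln2/11 ≈ 0.063013 h⁻¹; fraction remaining f = e^(−kτ) = e^(−0.063013×39) ≈ 0.0856.
Accumulation ratio R = 1/(1 − f) ≈ 1/0.9144 ≈ 1.0936.
Each bolus raises the concentration by D/Vd = 1900/202 ≈ 9.406 μg/mL.
Cmax,ss = C₀/(1 − f) ≈ 9.406/0.9144 ≈ 10.287 μg/mL.
Steady-state trough Cmin,ss = Cmax,ss·f ≈ 10.287 × 0.0856 ≈ 0.881 μg/mL.
Trough 0.9 μg/mL vs MEC 1 μg/mL: subtherapeutic.

0.9 μg/mL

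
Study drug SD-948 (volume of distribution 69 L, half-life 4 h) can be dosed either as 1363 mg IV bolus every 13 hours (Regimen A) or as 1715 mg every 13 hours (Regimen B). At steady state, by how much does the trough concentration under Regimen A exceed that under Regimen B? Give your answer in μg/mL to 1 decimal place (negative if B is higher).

-0.6 μg/mL

Regimen A: f = (1/2)^(13/4) ≈ 0.1051; Cmin,ss = (1363/69)·f/(1−f) ≈ 2.320 μg/mL.
Regimen B: f = (1/2)^(13/4) ≈ 0.1051; Cmin,ss = (1715/69)·f/(1−f) ≈ 2.919 μg/mL.
Difference ≈ 2.320 − 2.919 ≈ -0.599 μg/mL.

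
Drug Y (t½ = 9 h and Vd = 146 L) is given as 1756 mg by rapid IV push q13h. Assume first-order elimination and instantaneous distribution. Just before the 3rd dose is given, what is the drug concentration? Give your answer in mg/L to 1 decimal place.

f = (1/2)^(τ/t½) = (1/2)^(13/9) ≈ 0.3674.
C₀ = D/Vd = 1756/146 ≈ 12.027 mg/L.
Before the 3rd dose, 2 doses have been given. Superposition: Cmin = C₀·(f + f²).
≈ 12.027 × (0.3674 + 0.1350) ≈ 12.027 × 0.5024 ≈ 6.042 mg/L.

6.0 mg/L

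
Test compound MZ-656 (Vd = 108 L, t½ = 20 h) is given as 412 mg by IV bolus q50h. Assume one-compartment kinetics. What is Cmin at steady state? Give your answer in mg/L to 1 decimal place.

0.8 mg/L

Over one 50-h interval, 50/20 ≈ 2.5 half-lives elapse, leaving f ≈ 0.1768 of each dose.
Single-dose peak C₀ = D/Vd = 412/108 ≈ 3.815 mg/L.
Steady-state trough Cmin,ss = C₀·f/(1−f) ≈ 3.815 × 0.1768/0.8232 ≈ 0.819 mg/L.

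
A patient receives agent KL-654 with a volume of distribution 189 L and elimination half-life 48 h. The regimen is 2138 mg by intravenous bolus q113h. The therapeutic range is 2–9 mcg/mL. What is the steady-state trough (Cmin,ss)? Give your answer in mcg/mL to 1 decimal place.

τ/t½ = 113/48 ≈ 2.3542, so fraction remaining f = (1/2)^(113/48) ≈ 0.1956.
Single-dose peak C₀ = D/Vd = 2138/189 ≈ 11.312 mcg/mL.
Steady-state trough Cmin,ss = C₀·f/(1−f) ≈ 11.312 × 0.1956/0.8044 ≈ 2.751 mcg/mL.
Trough 2.8 mcg/mL vs MEC 2 mcg/mL: adequate.

2.8 mcg/mL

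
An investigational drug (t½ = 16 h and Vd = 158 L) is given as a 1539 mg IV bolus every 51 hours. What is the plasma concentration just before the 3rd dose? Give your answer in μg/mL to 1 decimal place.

1.2 μg/mL

f = (1/2)^(τ/t½) = (1/2)^(51/16) ≈ 0.1098.
C₀ = D/Vd = 1539/158 ≈ 9.741 μg/mL.
Before the 3rd dose, 2 doses have been given. Superposition: Cmin = C₀·(f + f²).
≈ 9.741 × (0.1098 + 0.0121) ≈ 9.741 × 0.1219 ≈ 1.187 μg/mL.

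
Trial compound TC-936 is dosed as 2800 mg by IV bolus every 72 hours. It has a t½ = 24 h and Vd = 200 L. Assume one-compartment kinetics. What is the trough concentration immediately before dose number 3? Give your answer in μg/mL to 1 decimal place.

f = (1/2)^(τ/t½) = (1/2)^(72/24) ≈ 0.1250.
C₀ = D/Vd = 2800/200 ≈ 14.000 μg/mL.
Before the 3rd dose, 2 doses have been given. Superposition: Cmin = C₀·(f + f²).
≈ 14.000 × (0.1250 + 0.0156) ≈ 14.000 × 0.1406 ≈ 1.968 μg/mL.

2.0 μg/mL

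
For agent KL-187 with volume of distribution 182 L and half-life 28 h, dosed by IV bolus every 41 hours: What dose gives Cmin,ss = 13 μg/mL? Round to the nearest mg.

4162 mg

τ/t½ = 41/28 ≈ 1.4643, so f = (1/2)^(41/28) ≈ 0.362415.
Cmin,ss = (D/Vd)·f/(1−f), so D = Cmin,ss·Vd·(1−f)/f.
D = 13 × 182 × (1−f)/f ≈ 13 × 182 × 1.75927 ≈ 4162.43 mg.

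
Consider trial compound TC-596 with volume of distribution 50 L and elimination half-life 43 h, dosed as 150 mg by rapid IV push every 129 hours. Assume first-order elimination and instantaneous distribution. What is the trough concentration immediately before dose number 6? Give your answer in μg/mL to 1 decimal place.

0.4 μg/mL

f = (1/2)^(τ/t½) = (1/2)^(129/43) ≈ 0.1250.
C₀ = D/Vd = 150/50 ≈ 3.000 μg/mL.
Before the 6th dose, 5 doses have been given. Superposition: Cmin = C₀·(f + f² + … + f^5).
≈ 3.000 × (0.1250 + 0.0156 + 0.0020 + 0.0002 + 0.0000) ≈ 3.000 × 0.1428 ≈ 0.428 μg/mL.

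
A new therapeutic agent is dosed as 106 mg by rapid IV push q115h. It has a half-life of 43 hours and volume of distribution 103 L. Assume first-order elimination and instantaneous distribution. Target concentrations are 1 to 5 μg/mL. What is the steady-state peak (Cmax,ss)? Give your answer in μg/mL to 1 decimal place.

τ/t½ = 115/43 ≈ 2.6744, so fraction remaining f = (1/2)^(115/43) ≈ 0.1566.
At steady state, accumulation factor R = 1/(1 − e^(−kτ)) ≈ 1.1857.
Single-dose peak C₀ = D/Vd = 106/103 ≈ 1.029 μg/mL.
Steady-state peak Cmax,ss = C₀·R ≈ 1.029 × 1.1857 ≈ 1.220 μg/mL.
Peak 1.2 μg/mL vs MTC 5 μg/mL: below toxic threshold.

1.2 μg/mL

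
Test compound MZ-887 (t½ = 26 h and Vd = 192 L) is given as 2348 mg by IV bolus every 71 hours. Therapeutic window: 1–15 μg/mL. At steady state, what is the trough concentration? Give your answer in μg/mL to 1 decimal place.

τ/t½ = 71/26 ≈ 2.7308, so fraction remaining f = (1/2)^(71/26) ≈ 0.1506.
At steady state, accumulation factor R = 1/(1 − e^(−kτ)) ≈ 1.1773.
Single-dose peak C₀ = D/Vd = 2348/192 ≈ 12.229 μg/mL.
Cmax,ss = C₀/(1 − f) ≈ 12.229/0.8494 ≈ 14.397 μg/mL.
One interval later, Cmin,ss = Cmax,ss·e^(−kτ) ≈ 14.397 × 0.1506 ≈ 2.168 μg/mL.
Trough 2.2 μg/mL vs MEC 1 μg/mL: adequate.

2.2 μg/mL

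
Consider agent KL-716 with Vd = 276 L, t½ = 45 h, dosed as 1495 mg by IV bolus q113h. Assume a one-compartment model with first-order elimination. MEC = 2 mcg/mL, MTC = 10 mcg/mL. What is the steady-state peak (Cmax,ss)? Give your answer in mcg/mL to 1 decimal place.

6.6 mcg/mL

τ/t½ = 113/45 ≈ 2.5111, so fraction remaining f = (1/2)^(113/45) ≈ 0.1754.
Accumulation ratio R = 1/(1 − f) ≈ 1/0.8246 ≈ 1.2127.
Each bolus raises the concentration by D/Vd = 1495/276 ≈ 5.417 mcg/mL.
Steady-state peak Cmax,ss = C₀·R ≈ 5.417 × 1.2127 ≈ 6.569 mcg/mL.
Peak 6.6 mcg/mL vs MTC 10 mcg/mL: below toxic threshold.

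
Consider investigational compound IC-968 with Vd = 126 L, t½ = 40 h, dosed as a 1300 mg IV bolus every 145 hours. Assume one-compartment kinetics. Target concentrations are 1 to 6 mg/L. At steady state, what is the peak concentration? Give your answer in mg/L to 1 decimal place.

τ/t½ = 145/40 ≈ 3.625, so fraction remaining f = (1/2)^(145/40) ≈ 0.0811.
At steady state, accumulation factor R = 1/(1 − e^(−kτ)) ≈ 1.0883.
Single-dose peak C₀ = D/Vd = 1300/126 ≈ 10.317 mg/L.
Cmax,ss = C₀/(1 − f) ≈ 10.317/0.9189 ≈ 11.228 mg/L.
Peak 11.2 mg/L vs MTC 6 mg/L: exceeds toxic threshold.

11.2 mg/L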